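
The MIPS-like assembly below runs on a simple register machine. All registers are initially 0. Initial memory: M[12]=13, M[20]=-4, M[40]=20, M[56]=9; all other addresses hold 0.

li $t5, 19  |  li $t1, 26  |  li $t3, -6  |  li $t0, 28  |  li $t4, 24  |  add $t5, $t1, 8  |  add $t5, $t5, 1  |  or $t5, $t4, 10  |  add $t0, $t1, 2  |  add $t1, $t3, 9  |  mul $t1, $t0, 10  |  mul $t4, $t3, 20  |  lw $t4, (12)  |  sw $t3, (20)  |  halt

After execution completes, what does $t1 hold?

li $t5, 19 → $t5=19
li $t1, 26 → $t1=26
li $t3, -6 → $t3=-6
li $t0, 28 → $t0=28
li $t4, 24 → $t4=24
add $t5, $t1, 8 → $t5=26+8=34
add $t5, $t5, 1 → $t5=34+1=35
or $t5, $t4, 10 → $t5=24|10=26
add $t0, $t1, 2 → $t0=26+2=28
add $t1, $t3, 9 → $t1=(-6)+9=3
mul $t1, $t0, 10 → $t1=28*10=280
mul $t4, $t3, 20 → $t4=(-6)*20=-120
lw $t4, (12) → $t4=M[12]=13
sw $t3, (20) → M[20]=-6
halt.

280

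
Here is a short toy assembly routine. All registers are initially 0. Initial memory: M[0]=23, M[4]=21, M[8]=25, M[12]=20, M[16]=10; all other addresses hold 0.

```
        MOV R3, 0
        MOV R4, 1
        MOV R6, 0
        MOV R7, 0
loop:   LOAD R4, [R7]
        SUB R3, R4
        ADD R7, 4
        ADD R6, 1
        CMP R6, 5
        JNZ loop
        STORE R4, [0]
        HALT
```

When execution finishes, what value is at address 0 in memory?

10

MOV R3, 0 → R3=0
MOV R4, 1 → R4=1
MOV R6, 0 → R6=0
MOV R7, 0 → R7=0
LOAD R4, [R7] → R4=M[0]=23
SUB R3, R4 → R3=0-23=-23
ADD R7, 4 → R7=0+4=4
ADD R6, 1 → R6=0+1=1
CMP R6, 5  (cmp 1,5)
JNZ loop: taken
LOAD R4, [R7] → R4=M[4]=21
SUB R3, R4 → R3=(-23)-21=-44
ADD R7, 4 → R7=4+4=8
ADD R6, 1 → R6=1+1=2
CMP R6, 5  (cmp 2,5)
JNZ loop: taken
LOAD R4, [R7] → R4=M[8]=25
SUB R3, R4 → R3=(-44)-25=-69
ADD R7, 4 → R7=8+4=12
ADD R6, 1 → R6=2+1=3
CMP R6, 5  (cmp 3,5)
JNZ loop: taken
LOAD R4, [R7] → R4=M[12]=20
SUB R3, R4 → R3=(-69)-20=-89
ADD R7, 4 → R7=12+4=16
ADD R6, 1 → R6=3+1=4
CMP R6, 5  (cmp 4,5)
JNZ loop: taken
LOAD R4, [R7] → R4=M[16]=10
SUB R3, R4 → R3=(-89)-10=-99
ADD R7, 4 → R7=16+4=20
ADD R6, 1 → R6=4+1=5
CMP R6, 5  (cmp 5,5)
JNZ loop: not taken
STORE R4, [0] → M[0]=10
halt.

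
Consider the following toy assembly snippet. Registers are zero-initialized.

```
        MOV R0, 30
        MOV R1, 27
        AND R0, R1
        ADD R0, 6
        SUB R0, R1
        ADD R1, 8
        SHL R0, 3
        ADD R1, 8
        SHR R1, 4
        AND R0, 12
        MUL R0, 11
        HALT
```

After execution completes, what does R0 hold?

88

after MOV R0, 30: R0=30
after MOV R1, 27: R1=27
after AND R0, R1: R0=30&27=26
after ADD R0, 6: R0=26+6=32
after SUB R0, R1: R0=32-27=5
after ADD R1, 8: R1=27+8=35
after SHL R0, 3: R0=5<<3=40
after ADD R1, 8: R1=35+8=43
after SHR R1, 4: R1=43>>4=2
after AND R0, 12: R0=40&12=8
after MUL R0, 11: R0=8*11=88
halt.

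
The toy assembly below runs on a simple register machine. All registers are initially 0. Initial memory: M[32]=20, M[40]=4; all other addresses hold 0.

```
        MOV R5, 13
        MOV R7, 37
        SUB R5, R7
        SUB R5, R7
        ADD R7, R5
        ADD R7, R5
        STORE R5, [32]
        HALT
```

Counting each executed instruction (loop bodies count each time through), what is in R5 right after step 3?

R5=13
R7=37
R5=13-37=-24
After step 3: R5 = -24.

-24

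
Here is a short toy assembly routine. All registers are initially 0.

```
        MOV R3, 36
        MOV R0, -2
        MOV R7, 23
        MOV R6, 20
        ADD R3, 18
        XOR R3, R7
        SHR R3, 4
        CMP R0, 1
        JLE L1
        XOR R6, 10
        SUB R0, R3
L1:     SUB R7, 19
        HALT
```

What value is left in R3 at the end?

MOV R3, 36 → R3=36
MOV R0, -2 → R0=-2
MOV R7, 23 → R7=23
MOV R6, 20 → R6=20
ADD R3, 18 → R3=36+18=54
XOR R3, R7 → R3=54^23=33
SHR R3, 4 → R3=33>>4=2
CMP R0, 1  (cmp -2,1)
JLE L1: taken
SUB R7, 19 → R7=23-19=4
halt.

2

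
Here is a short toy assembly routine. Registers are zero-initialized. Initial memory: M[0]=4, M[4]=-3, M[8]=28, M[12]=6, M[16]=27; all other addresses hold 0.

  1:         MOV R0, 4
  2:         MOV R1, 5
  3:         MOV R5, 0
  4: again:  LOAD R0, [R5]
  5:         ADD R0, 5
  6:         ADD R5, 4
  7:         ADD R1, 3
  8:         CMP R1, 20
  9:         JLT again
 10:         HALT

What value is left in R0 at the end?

MOV R0, 4 → R0=4
MOV R1, 5 → R1=5
MOV R5, 0 → R5=0
LOAD R0, [R5] → R0=M[0]=4
ADD R0, 5 → R0=4+5=9
ADD R5, 4 → R5=0+4=4
ADD R1, 3 → R1=5+3=8
CMP R1, 20  (cmp 8,20)
JLT again: taken
LOAD R0, [R5] → R0=M[4]=-3
ADD R0, 5 → R0=(-3)+5=2
ADD R5, 4 → R5=4+4=8
ADD R1, 3 → R1=8+3=11
CMP R1, 20  (cmp 11,20)
JLT again: taken
LOAD R0, [R5] → R0=M[8]=28
ADD R0, 5 → R0=28+5=33
ADD R5, 4 → R5=8+4=12
ADD R1, 3 → R1=11+3=14
CMP R1, 20  (cmp 14,20)
JLT again: taken
LOAD R0, [R5] → R0=M[12]=6
ADD R0, 5 → R0=6+5=11
ADD R5, 4 → R5=12+4=16
ADD R1, 3 → R1=14+3=17
CMP R1, 20  (cmp 17,20)
JLT again: taken
LOAD R0, [R5] → R0=M[16]=27
ADD R0, 5 → R0=27+5=32
ADD R5, 4 → R5=16+4=20
ADD R1, 3 → R1=17+3=20
CMP R1, 20  (cmp 20,20)
JLT again: not taken
halt.

32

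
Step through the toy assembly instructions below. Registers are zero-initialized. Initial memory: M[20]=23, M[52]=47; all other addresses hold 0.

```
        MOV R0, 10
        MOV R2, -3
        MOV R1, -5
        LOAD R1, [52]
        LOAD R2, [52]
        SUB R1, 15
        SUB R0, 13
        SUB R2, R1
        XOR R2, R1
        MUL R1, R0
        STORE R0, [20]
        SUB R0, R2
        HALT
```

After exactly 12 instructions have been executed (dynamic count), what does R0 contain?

R0=10
R2=-3
R1=-5
R1=M[52]=47
R2=M[52]=47
R1=47-15=32
R0=10-13=-3
R2=47-32=15
R2=15^32=47
R1=32*(-3)=-96
STORE R0, [20] → M[20]=-3
R0=(-3)-47=-50
After step 12: R0 = -50.

-50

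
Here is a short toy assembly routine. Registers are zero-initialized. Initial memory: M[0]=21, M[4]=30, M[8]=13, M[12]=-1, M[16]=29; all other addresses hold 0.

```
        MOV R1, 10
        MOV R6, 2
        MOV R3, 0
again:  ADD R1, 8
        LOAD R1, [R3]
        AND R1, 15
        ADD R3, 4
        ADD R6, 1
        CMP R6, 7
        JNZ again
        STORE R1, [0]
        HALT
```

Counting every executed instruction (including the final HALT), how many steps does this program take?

R1=10
R6=2
R3=0
R1=10+8=18
R1=M[0]=21
R1=21&15=5
R3=0+4=4
R6=2+1=3
CMP R6, 7  (cmp 3,7)
JNZ again: taken
R1=5+8=13
R1=M[4]=30
R1=30&15=14
R3=4+4=8
R6=3+1=4
CMP R6, 7  (cmp 4,7)
JNZ again: taken
R1=14+8=22
R1=M[8]=13
R1=13&15=13
R3=8+4=12
R6=4+1=5
CMP R6, 7  (cmp 5,7)
JNZ again: taken
R1=13+8=21
R1=M[12]=-1
R1=(-1)&15=15
R3=12+4=16
R6=5+1=6
CMP R6, 7  (cmp 6,7)
JNZ again: taken
R1=15+8=23
R1=M[16]=29
R1=29&15=13
R3=16+4=20
R6=6+1=7
CMP R6, 7  (cmp 7,7)
JNZ again: not taken
STORE R1, [0] → M[0]=13
halt.
Total executed instructions: 40.

40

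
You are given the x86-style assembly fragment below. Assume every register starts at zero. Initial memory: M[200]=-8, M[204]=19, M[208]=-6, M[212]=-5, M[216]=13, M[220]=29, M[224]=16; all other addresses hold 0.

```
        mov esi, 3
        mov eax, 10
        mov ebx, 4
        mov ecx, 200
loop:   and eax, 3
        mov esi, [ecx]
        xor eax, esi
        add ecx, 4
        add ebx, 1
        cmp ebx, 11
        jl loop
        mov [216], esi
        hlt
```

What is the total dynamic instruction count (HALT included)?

55

after mov esi, 3: esi=3
after mov eax, 10: eax=10
after mov ebx, 4: ebx=4
after mov ecx, 200: ecx=200
after and eax, 3: eax=10&3=2
after mov esi, [ecx]: esi=M[200]=-8
after xor eax, esi: eax=2^(-8)=-6
after add ecx, 4: ecx=200+4=204
after add ebx, 1: ebx=4+1=5
cmp ebx, 11  (cmp 5,11)
jl loop: taken
after and eax, 3: eax=(-6)&3=2
after mov esi, [ecx]: esi=M[204]=19
after xor eax, esi: eax=2^19=17
after add ecx, 4: ecx=204+4=208
after add ebx, 1: ebx=5+1=6
cmp ebx, 11  (cmp 6,11)
jl loop: taken
after and eax, 3: eax=17&3=1
after mov esi, [ecx]: esi=M[208]=-6
after xor eax, esi: eax=1^(-6)=-5
after add ecx, 4: ecx=208+4=212
after add ebx, 1: ebx=6+1=7
cmp ebx, 11  (cmp 7,11)
jl loop: taken
after and eax, 3: eax=(-5)&3=3
after mov esi, [ecx]: esi=M[212]=-5
after xor eax, esi: eax=3^(-5)=-8
after add ecx, 4: ecx=212+4=216
after add ebx, 1: ebx=7+1=8
cmp ebx, 11  (cmp 8,11)
jl loop: taken
after and eax, 3: eax=(-8)&3=0
after mov esi, [ecx]: esi=M[216]=13
after xor eax, esi: eax=0^13=13
after add ecx, 4: ecx=216+4=220
after add ebx, 1: ebx=8+1=9
cmp ebx, 11  (cmp 9,11)
jl loop: taken
after and eax, 3: eax=13&3=1
after mov esi, [ecx]: esi=M[220]=29
after xor eax, esi: eax=1^29=28
after add ecx, 4: ecx=220+4=224
after add ebx, 1: ebx=9+1=10
cmp ebx, 11  (cmp 10,11)
jl loop: taken
after and eax, 3: eax=28&3=0
after mov esi, [ecx]: esi=M[224]=16
after xor eax, esi: eax=0^16=16
after add ecx, 4: ecx=224+4=228
after add ebx, 1: ebx=10+1=11
cmp ebx, 11  (cmp 11,11)
jl loop: not taken
mov [216], esi → M[216]=16
halt.
Total executed instructions: 55.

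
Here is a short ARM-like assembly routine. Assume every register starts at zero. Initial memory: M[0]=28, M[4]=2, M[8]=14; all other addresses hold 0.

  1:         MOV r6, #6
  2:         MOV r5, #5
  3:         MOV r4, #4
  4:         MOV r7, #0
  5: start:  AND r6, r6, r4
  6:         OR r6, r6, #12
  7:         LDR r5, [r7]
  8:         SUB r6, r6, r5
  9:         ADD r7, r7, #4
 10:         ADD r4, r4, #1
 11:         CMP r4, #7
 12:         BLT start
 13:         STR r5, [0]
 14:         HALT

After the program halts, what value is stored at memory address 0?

14

r6=6
r5=5
r4=4
r7=0
r6=6&4=4
r6=4|12=12
r5=M[0]=28
r6=12-28=-16
r7=0+4=4
r4=4+1=5
CMP r4, #7  (cmp 5,7)
BLT start: taken
r6=(-16)&5=0
r6=0|12=12
r5=M[4]=2
r6=12-2=10
r7=4+4=8
r4=5+1=6
CMP r4, #7  (cmp 6,7)
BLT start: taken
r6=10&6=2
r6=2|12=14
r5=M[8]=14
r6=14-14=0
r7=8+4=12
r4=6+1=7
CMP r4, #7  (cmp 7,7)
BLT start: not taken
STR r5, [0] → M[0]=14
halt.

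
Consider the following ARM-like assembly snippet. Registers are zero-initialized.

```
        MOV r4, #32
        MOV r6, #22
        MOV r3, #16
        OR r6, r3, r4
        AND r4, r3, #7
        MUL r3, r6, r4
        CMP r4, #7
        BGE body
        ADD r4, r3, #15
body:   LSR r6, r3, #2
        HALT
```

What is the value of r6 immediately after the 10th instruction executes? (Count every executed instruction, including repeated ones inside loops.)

0

MOV r4, #32 → r4=32
MOV r6, #22 → r6=22
MOV r3, #16 → r3=16
OR r6, r3, r4 → r6=16|32=48
AND r4, r3, #7 → r4=16&7=0
MUL r3, r6, r4 → r3=48*0=0
CMP r4, #7  (cmp 0,7)
BGE body: not taken
ADD r4, r3, #15 → r4=0+15=15
LSR r6, r3, #2 → r6=0>>2=0
After step 10: r6 = 0.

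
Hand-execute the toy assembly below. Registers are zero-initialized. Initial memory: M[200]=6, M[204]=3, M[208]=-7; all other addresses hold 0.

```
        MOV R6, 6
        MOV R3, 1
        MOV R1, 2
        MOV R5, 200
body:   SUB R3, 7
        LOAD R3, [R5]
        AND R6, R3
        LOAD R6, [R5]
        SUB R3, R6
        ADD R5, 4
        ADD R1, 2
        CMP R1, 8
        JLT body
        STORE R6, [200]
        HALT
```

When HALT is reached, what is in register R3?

0

R6=6
R3=1
R1=2
R5=200
R3=1-7=-6
R3=M[200]=6
R6=6&6=6
R6=M[200]=6
R3=6-6=0
R5=200+4=204
R1=2+2=4
CMP R1, 8  (cmp 4,8)
JLT body: taken
R3=0-7=-7
R3=M[204]=3
R6=6&3=2
R6=M[204]=3
R3=3-3=0
R5=204+4=208
R1=4+2=6
CMP R1, 8  (cmp 6,8)
JLT body: taken
R3=0-7=-7
R3=M[208]=-7
R6=3&(-7)=1
R6=M[208]=-7
R3=(-7)-(-7)=0
R5=208+4=212
R1=6+2=8
CMP R1, 8  (cmp 8,8)
JLT body: not taken
STORE R6, [200] → M[200]=-7
halt.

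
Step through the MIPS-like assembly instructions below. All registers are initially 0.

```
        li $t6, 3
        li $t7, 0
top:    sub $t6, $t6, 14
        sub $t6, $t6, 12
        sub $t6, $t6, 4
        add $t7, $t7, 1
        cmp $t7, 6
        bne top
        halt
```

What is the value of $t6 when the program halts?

-177

li $t6, 3 → $t6=3
li $t7, 0 → $t7=0
sub $t6, $t6, 14 → $t6=3-14=-11
sub $t6, $t6, 12 → $t6=(-11)-12=-23
sub $t6, $t6, 4 → $t6=(-23)-4=-27
add $t7, $t7, 1 → $t7=0+1=1
cmp $t7, 6  (cmp 1,6)
bne top: taken
sub $t6, $t6, 14 → $t6=(-27)-14=-41
sub $t6, $t6, 12 → $t6=(-41)-12=-53
sub $t6, $t6, 4 → $t6=(-53)-4=-57
add $t7, $t7, 1 → $t7=1+1=2
cmp $t7, 6  (cmp 2,6)
bne top: taken
sub $t6, $t6, 14 → $t6=(-57)-14=-71
sub $t6, $t6, 12 → $t6=(-71)-12=-83
sub $t6, $t6, 4 → $t6=(-83)-4=-87
add $t7, $t7, 1 → $t7=2+1=3
cmp $t7, 6  (cmp 3,6)
bne top: taken
sub $t6, $t6, 14 → $t6=(-87)-14=-101
sub $t6, $t6, 12 → $t6=(-101)-12=-113
sub $t6, $t6, 4 → $t6=(-113)-4=-117
add $t7, $t7, 1 → $t7=3+1=4
cmp $t7, 6  (cmp 4,6)
bne top: taken
sub $t6, $t6, 14 → $t6=(-117)-14=-131
sub $t6, $t6, 12 → $t6=(-131)-12=-143
sub $t6, $t6, 4 → $t6=(-143)-4=-147
add $t7, $t7, 1 → $t7=4+1=5
cmp $t7, 6  (cmp 5,6)
bne top: taken
sub $t6, $t6, 14 → $t6=(-147)-14=-161
sub $t6, $t6, 12 → $t6=(-161)-12=-173
sub $t6, $t6, 4 → $t6=(-173)-4=-177
add $t7, $t7, 1 → $t7=5+1=6
cmp $t7, 6  (cmp 6,6)
bne top: not taken
halt.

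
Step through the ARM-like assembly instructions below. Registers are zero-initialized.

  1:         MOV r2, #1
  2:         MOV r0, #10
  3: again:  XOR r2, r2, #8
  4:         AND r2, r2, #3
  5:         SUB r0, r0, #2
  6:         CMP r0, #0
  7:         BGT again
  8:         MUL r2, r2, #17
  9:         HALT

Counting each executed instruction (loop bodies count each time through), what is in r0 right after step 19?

after MOV r2, #1: r2=1
after MOV r0, #10: r0=10
after XOR r2, r2, #8: r2=1^8=9
after AND r2, r2, #3: r2=9&3=1
after SUB r0, r0, #2: r0=10-2=8
CMP r0, #0  (cmp 8,0)
BGT again: taken
after XOR r2, r2, #8: r2=1^8=9
after AND r2, r2, #3: r2=9&3=1
after SUB r0, r0, #2: r0=8-2=6
CMP r0, #0  (cmp 6,0)
BGT again: taken
after XOR r2, r2, #8: r2=1^8=9
after AND r2, r2, #3: r2=9&3=1
after SUB r0, r0, #2: r0=6-2=4
CMP r0, #0  (cmp 4,0)
BGT again: taken
after XOR r2, r2, #8: r2=1^8=9
after AND r2, r2, #3: r2=9&3=1
After step 19: r0 = 4.

4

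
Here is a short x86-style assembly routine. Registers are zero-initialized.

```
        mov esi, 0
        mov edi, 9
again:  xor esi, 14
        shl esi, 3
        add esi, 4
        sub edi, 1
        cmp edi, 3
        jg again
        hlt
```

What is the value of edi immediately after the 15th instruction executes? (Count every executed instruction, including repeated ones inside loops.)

after mov esi, 0: esi=0
after mov edi, 9: edi=9
after xor esi, 14: esi=0^14=14
after shl esi, 3: esi=14<<3=112
after add esi, 4: esi=112+4=116
after sub edi, 1: edi=9-1=8
cmp edi, 3  (cmp 8,3)
jg again: taken
after xor esi, 14: esi=116^14=122
after shl esi, 3: esi=122<<3=976
after add esi, 4: esi=976+4=980
after sub edi, 1: edi=8-1=7
cmp edi, 3  (cmp 7,3)
jg again: taken
after xor esi, 14: esi=980^14=986
After step 15: edi = 7.

7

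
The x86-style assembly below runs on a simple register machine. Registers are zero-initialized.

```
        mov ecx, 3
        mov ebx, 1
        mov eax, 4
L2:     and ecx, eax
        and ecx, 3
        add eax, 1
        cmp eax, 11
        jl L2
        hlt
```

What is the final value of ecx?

0

mov ecx, 3 → ecx=3
mov ebx, 1 → ebx=1
mov eax, 4 → eax=4
and ecx, eax → ecx=3&4=0
and ecx, 3 → ecx=0&3=0
add eax, 1 → eax=4+1=5
cmp eax, 11  (cmp 5,11)
jl L2: taken
and ecx, eax → ecx=0&5=0
and ecx, 3 → ecx=0&3=0
add eax, 1 → eax=5+1=6
cmp eax, 11  (cmp 6,11)
jl L2: taken
and ecx, eax → ecx=0&6=0
and ecx, 3 → ecx=0&3=0
add eax, 1 → eax=6+1=7
cmp eax, 11  (cmp 7,11)
jl L2: taken
and ecx, eax → ecx=0&7=0
and ecx, 3 → ecx=0&3=0
add eax, 1 → eax=7+1=8
cmp eax, 11  (cmp 8,11)
jl L2: taken
and ecx, eax → ecx=0&8=0
and ecx, 3 → ecx=0&3=0
add eax, 1 → eax=8+1=9
cmp eax, 11  (cmp 9,11)
jl L2: taken
and ecx, eax → ecx=0&9=0
and ecx, 3 → ecx=0&3=0
add eax, 1 → eax=9+1=10
cmp eax, 11  (cmp 10,11)
jl L2: taken
and ecx, eax → ecx=0&10=0
and ecx, 3 → ecx=0&3=0
add eax, 1 → eax=10+1=11
cmp eax, 11  (cmp 11,11)
jl L2: not taken
halt.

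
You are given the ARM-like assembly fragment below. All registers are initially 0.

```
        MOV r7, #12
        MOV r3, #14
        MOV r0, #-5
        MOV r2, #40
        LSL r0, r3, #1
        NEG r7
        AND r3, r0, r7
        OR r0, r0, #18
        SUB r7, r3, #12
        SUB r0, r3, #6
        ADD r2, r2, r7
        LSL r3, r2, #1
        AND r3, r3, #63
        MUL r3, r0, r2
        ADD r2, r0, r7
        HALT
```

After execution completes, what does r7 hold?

8

after MOV r7, #12: r7=12
after MOV r3, #14: r3=14
after MOV r0, #-5: r0=-5
after MOV r2, #40: r2=40
after LSL r0, r3, #1: r0=14<<1=28
after NEG r7: r7=-(12)=-12
after AND r3, r0, r7: r3=28&(-12)=20
after OR r0, r0, #18: r0=28|18=30
after SUB r7, r3, #12: r7=20-12=8
after SUB r0, r3, #6: r0=20-6=14
after ADD r2, r2, r7: r2=40+8=48
after LSL r3, r2, #1: r3=48<<1=96
after AND r3, r3, #63: r3=96&63=32
after MUL r3, r0, r2: r3=14*48=672
after ADD r2, r0, r7: r2=14+8=22
halt.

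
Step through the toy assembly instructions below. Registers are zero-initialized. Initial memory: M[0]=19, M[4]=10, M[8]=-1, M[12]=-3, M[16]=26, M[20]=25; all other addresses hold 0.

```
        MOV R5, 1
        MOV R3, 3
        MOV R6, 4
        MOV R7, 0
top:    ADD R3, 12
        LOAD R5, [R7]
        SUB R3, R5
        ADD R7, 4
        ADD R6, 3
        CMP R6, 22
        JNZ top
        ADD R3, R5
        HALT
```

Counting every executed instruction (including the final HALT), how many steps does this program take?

48

after MOV R5, 1: R5=1
after MOV R3, 3: R3=3
after MOV R6, 4: R6=4
after MOV R7, 0: R7=0
after ADD R3, 12: R3=3+12=15
after LOAD R5, [R7]: R5=M[0]=19
after SUB R3, R5: R3=15-19=-4
after ADD R7, 4: R7=0+4=4
after ADD R6, 3: R6=4+3=7
CMP R6, 22  (cmp 7,22)
JNZ top: taken
after ADD R3, 12: R3=(-4)+12=8
after LOAD R5, [R7]: R5=M[4]=10
after SUB R3, R5: R3=8-10=-2
after ADD R7, 4: R7=4+4=8
after ADD R6, 3: R6=7+3=10
CMP R6, 22  (cmp 10,22)
JNZ top: taken
after ADD R3, 12: R3=(-2)+12=10
after LOAD R5, [R7]: R5=M[8]=-1
after SUB R3, R5: R3=10-(-1)=11
after ADD R7, 4: R7=8+4=12
after ADD R6, 3: R6=10+3=13
CMP R6, 22  (cmp 13,22)
JNZ top: taken
after ADD R3, 12: R3=11+12=23
after LOAD R5, [R7]: R5=M[12]=-3
after SUB R3, R5: R3=23-(-3)=26
after ADD R7, 4: R7=12+4=16
after ADD R6, 3: R6=13+3=16
CMP R6, 22  (cmp 16,22)
JNZ top: taken
after ADD R3, 12: R3=26+12=38
after LOAD R5, [R7]: R5=M[16]=26
after SUB R3, R5: R3=38-26=12
after ADD R7, 4: R7=16+4=20
after ADD R6, 3: R6=16+3=19
CMP R6, 22  (cmp 19,22)
JNZ top: taken
after ADD R3, 12: R3=12+12=24
after LOAD R5, [R7]: R5=M[20]=25
after SUB R3, R5: R3=24-25=-1
after ADD R7, 4: R7=20+4=24
after ADD R6, 3: R6=19+3=22
CMP R6, 22  (cmp 22,22)
JNZ top: not taken
after ADD R3, R5: R3=(-1)+25=24
halt.
Total executed instructions: 48.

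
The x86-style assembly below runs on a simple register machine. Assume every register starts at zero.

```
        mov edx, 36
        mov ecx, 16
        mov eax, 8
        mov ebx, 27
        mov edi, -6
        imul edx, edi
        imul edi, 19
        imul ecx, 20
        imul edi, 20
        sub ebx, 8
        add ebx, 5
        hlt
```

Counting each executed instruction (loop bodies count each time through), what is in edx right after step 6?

-216

edx=36
ecx=16
eax=8
ebx=27
edi=-6
edx=36*(-6)=-216
After step 6: edx = -216.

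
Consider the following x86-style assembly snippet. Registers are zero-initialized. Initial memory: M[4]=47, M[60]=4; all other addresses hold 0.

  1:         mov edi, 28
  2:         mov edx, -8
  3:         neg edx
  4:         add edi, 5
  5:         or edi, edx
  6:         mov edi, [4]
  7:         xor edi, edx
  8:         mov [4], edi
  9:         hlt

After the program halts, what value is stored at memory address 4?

39

edi=28
edx=-8
edx=-(-8)=8
edi=28+5=33
edi=33|8=41
edi=M[4]=47
edi=47^8=39
mov [4], edi → M[4]=39
halt.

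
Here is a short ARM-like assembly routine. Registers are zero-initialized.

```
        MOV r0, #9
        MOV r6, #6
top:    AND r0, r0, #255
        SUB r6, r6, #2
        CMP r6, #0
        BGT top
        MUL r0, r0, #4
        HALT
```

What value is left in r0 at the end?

after MOV r0, #9: r0=9
after MOV r6, #6: r6=6
after AND r0, r0, #255: r0=9&255=9
after SUB r6, r6, #2: r6=6-2=4
CMP r6, #0  (cmp 4,0)
BGT top: taken
after AND r0, r0, #255: r0=9&255=9
after SUB r6, r6, #2: r6=4-2=2
CMP r6, #0  (cmp 2,0)
BGT top: taken
after AND r0, r0, #255: r0=9&255=9
after SUB r6, r6, #2: r6=2-2=0
CMP r6, #0  (cmp 0,0)
BGT top: not taken
after MUL r0, r0, #4: r0=9*4=36
halt.

36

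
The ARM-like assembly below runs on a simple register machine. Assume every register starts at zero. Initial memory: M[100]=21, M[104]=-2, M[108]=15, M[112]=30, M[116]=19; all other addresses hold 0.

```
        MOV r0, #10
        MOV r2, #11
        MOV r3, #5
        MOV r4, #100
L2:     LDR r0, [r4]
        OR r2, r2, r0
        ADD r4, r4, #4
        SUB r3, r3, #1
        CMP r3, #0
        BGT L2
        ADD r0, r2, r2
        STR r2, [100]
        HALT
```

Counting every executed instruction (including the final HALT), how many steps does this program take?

37

after MOV r0, #10: r0=10
after MOV r2, #11: r2=11
after MOV r3, #5: r3=5
after MOV r4, #100: r4=100
after LDR r0, [r4]: r0=M[100]=21
after OR r2, r2, r0: r2=11|21=31
after ADD r4, r4, #4: r4=100+4=104
after SUB r3, r3, #1: r3=5-1=4
CMP r3, #0  (cmp 4,0)
BGT L2: taken
after LDR r0, [r4]: r0=M[104]=-2
after OR r2, r2, r0: r2=31|(-2)=-1
after ADD r4, r4, #4: r4=104+4=108
after SUB r3, r3, #1: r3=4-1=3
CMP r3, #0  (cmp 3,0)
BGT L2: taken
after LDR r0, [r4]: r0=M[108]=15
after OR r2, r2, r0: r2=(-1)|15=-1
after ADD r4, r4, #4: r4=108+4=112
after SUB r3, r3, #1: r3=3-1=2
CMP r3, #0  (cmp 2,0)
BGT L2: taken
after LDR r0, [r4]: r0=M[112]=30
after OR r2, r2, r0: r2=(-1)|30=-1
after ADD r4, r4, #4: r4=112+4=116
after SUB r3, r3, #1: r3=2-1=1
CMP r3, #0  (cmp 1,0)
BGT L2: taken
after LDR r0, [r4]: r0=M[116]=19
after OR r2, r2, r0: r2=(-1)|19=-1
after ADD r4, r4, #4: r4=116+4=120
after SUB r3, r3, #1: r3=1-1=0
CMP r3, #0  (cmp 0,0)
BGT L2: not taken
after ADD r0, r2, r2: r0=(-1)+(-1)=-2
STR r2, [100] → M[100]=-1
halt.
Total executed instructions: 37.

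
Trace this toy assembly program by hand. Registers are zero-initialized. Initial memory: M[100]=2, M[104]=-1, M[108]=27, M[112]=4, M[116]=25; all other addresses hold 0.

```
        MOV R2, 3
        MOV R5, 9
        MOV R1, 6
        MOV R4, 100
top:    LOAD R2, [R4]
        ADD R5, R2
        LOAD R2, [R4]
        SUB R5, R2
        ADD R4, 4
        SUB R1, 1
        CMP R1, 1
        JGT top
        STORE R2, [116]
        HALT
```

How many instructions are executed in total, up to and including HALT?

46

R2=3
R5=9
R1=6
R4=100
R2=M[100]=2
R5=9+2=11
R2=M[100]=2
R5=11-2=9
R4=100+4=104
R1=6-1=5
CMP R1, 1  (cmp 5,1)
JGT top: taken
R2=M[104]=-1
R5=9+(-1)=8
R2=M[104]=-1
R5=8-(-1)=9
R4=104+4=108
R1=5-1=4
CMP R1, 1  (cmp 4,1)
JGT top: taken
R2=M[108]=27
R5=9+27=36
R2=M[108]=27
R5=36-27=9
R4=108+4=112
R1=4-1=3
CMP R1, 1  (cmp 3,1)
JGT top: taken
R2=M[112]=4
R5=9+4=13
R2=M[112]=4
R5=13-4=9
R4=112+4=116
R1=3-1=2
CMP R1, 1  (cmp 2,1)
JGT top: taken
R2=M[116]=25
R5=9+25=34
R2=M[116]=25
R5=34-25=9
R4=116+4=120
R1=2-1=1
CMP R1, 1  (cmp 1,1)
JGT top: not taken
STORE R2, [116] → M[116]=25
halt.
Total executed instructions: 46.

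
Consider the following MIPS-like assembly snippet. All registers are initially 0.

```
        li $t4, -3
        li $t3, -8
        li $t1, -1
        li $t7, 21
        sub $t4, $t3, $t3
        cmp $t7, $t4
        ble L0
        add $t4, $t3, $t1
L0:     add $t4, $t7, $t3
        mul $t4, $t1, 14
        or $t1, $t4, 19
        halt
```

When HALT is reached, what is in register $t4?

after li $t4, -3: $t4=-3
after li $t3, -8: $t3=-8
after li $t1, -1: $t1=-1
after li $t7, 21: $t7=21
after sub $t4, $t3, $t3: $t4=(-8)-(-8)=0
cmp $t7, $t4  (cmp 21,0)
ble L0: not taken
after add $t4, $t3, $t1: $t4=(-8)+(-1)=-9
after add $t4, $t7, $t3: $t4=21+(-8)=13
after mul $t4, $t1, 14: $t4=(-1)*14=-14
after or $t1, $t4, 19: $t1=(-14)|19=-13
halt.

-14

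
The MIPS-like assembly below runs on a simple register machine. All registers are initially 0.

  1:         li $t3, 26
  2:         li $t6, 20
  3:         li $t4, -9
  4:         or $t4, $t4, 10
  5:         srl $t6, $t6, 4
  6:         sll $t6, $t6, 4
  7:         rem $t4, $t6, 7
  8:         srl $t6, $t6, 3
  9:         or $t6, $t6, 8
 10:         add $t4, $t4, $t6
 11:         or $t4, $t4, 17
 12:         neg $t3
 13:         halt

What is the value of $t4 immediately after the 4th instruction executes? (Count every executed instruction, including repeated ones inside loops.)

-1

$t3=26
$t6=20
$t4=-9
$t4=(-9)|10=-1
After step 4: $t4 = -1.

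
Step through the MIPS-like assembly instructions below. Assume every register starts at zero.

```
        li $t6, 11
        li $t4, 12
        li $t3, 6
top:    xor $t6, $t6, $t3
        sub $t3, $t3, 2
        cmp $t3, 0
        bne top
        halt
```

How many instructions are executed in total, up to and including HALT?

16

$t6=11
$t4=12
$t3=6
$t6=11^6=13
$t3=6-2=4
cmp $t3, 0  (cmp 4,0)
bne top: taken
$t6=13^4=9
$t3=4-2=2
cmp $t3, 0  (cmp 2,0)
bne top: taken
$t6=9^2=11
$t3=2-2=0
cmp $t3, 0  (cmp 0,0)
bne top: not taken
halt.
Total executed instructions: 16.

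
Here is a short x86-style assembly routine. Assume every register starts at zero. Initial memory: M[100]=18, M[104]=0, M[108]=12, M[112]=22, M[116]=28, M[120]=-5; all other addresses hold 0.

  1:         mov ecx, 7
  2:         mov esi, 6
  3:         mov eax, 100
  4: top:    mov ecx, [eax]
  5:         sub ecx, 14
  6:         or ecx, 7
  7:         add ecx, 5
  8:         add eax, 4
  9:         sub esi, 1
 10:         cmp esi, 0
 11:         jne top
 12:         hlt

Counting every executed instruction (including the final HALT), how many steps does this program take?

52

mov ecx, 7 → ecx=7
mov esi, 6 → esi=6
mov eax, 100 → eax=100
mov ecx, [eax] → ecx=M[100]=18
sub ecx, 14 → ecx=18-14=4
or ecx, 7 → ecx=4|7=7
add ecx, 5 → ecx=7+5=12
add eax, 4 → eax=100+4=104
sub esi, 1 → esi=6-1=5
cmp esi, 0  (cmp 5,0)
jne top: taken
mov ecx, [eax] → ecx=M[104]=0
sub ecx, 14 → ecx=0-14=-14
or ecx, 7 → ecx=(-14)|7=-9
add ecx, 5 → ecx=(-9)+5=-4
add eax, 4 → eax=104+4=108
sub esi, 1 → esi=5-1=4
cmp esi, 0  (cmp 4,0)
jne top: taken
mov ecx, [eax] → ecx=M[108]=12
sub ecx, 14 → ecx=12-14=-2
or ecx, 7 → ecx=(-2)|7=-1
add ecx, 5 → ecx=(-1)+5=4
add eax, 4 → eax=108+4=112
sub esi, 1 → esi=4-1=3
cmp esi, 0  (cmp 3,0)
jne top: taken
mov ecx, [eax] → ecx=M[112]=22
sub ecx, 14 → ecx=22-14=8
or ecx, 7 → ecx=8|7=15
add ecx, 5 → ecx=15+5=20
add eax, 4 → eax=112+4=116
sub esi, 1 → esi=3-1=2
cmp esi, 0  (cmp 2,0)
jne top: taken
mov ecx, [eax] → ecx=M[116]=28
sub ecx, 14 → ecx=28-14=14
or ecx, 7 → ecx=14|7=15
add ecx, 5 → ecx=15+5=20
add eax, 4 → eax=116+4=120
sub esi, 1 → esi=2-1=1
cmp esi, 0  (cmp 1,0)
jne top: taken
mov ecx, [eax] → ecx=M[120]=-5
sub ecx, 14 → ecx=(-5)-14=-19
or ecx, 7 → ecx=(-19)|7=-17
add ecx, 5 → ecx=(-17)+5=-12
add eax, 4 → eax=120+4=124
sub esi, 1 → esi=1-1=0
cmp esi, 0  (cmp 0,0)
jne top: not taken
halt.
Total executed instructions: 52.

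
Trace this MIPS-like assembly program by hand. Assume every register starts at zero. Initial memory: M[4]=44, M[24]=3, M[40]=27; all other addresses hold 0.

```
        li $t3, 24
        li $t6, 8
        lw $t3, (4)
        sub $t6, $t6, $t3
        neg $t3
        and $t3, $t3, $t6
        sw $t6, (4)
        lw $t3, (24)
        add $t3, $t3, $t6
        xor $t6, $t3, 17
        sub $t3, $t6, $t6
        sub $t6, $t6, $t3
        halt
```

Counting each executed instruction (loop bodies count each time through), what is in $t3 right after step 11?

$t3=24
$t6=8
$t3=M[4]=44
$t6=8-44=-36
$t3=-(44)=-44
$t3=(-44)&(-36)=-44
sw $t6, (4) → M[4]=-36
$t3=M[24]=3
$t3=3+(-36)=-33
$t6=(-33)^17=-50
$t3=(-50)-(-50)=0
After step 11: $t3 = 0.

0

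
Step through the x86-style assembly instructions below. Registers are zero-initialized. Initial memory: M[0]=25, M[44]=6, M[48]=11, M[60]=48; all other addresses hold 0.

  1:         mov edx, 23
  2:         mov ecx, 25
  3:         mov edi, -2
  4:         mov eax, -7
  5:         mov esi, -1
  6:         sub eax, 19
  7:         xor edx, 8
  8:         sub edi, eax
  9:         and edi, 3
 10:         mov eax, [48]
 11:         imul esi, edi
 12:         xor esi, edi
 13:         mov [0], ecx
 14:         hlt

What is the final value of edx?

mov edx, 23 → edx=23
mov ecx, 25 → ecx=25
mov edi, -2 → edi=-2
mov eax, -7 → eax=-7
mov esi, -1 → esi=-1
sub eax, 19 → eax=(-7)-19=-26
xor edx, 8 → edx=23^8=31
sub edi, eax → edi=(-2)-(-26)=24
and edi, 3 → edi=24&3=0
mov eax, [48] → eax=M[48]=11
imul esi, edi → esi=(-1)*0=0
xor esi, edi → esi=0^0=0
mov [0], ecx → M[0]=25
halt.

31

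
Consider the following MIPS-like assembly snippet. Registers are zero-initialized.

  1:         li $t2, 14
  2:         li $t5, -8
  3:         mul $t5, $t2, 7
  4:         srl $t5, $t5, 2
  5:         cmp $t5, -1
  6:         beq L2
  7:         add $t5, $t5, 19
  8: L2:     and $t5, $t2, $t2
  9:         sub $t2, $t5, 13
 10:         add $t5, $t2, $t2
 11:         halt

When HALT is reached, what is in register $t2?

li $t2, 14 → $t2=14
li $t5, -8 → $t5=-8
mul $t5, $t2, 7 → $t5=14*7=98
srl $t5, $t5, 2 → $t5=98>>2=24
cmp $t5, -1  (cmp 24,-1)
beq L2: not taken
add $t5, $t5, 19 → $t5=24+19=43
and $t5, $t2, $t2 → $t5=14&14=14
sub $t2, $t5, 13 → $t2=14-13=1
add $t5, $t2, $t2 → $t5=1+1=2
halt.

1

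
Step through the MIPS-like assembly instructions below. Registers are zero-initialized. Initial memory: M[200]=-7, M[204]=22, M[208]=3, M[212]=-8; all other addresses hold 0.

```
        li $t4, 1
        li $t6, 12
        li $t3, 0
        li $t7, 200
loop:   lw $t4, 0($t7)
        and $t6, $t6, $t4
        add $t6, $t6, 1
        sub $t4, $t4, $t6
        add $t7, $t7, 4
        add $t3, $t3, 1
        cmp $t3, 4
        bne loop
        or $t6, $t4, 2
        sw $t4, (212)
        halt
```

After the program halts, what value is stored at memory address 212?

-9

$t4=1
$t6=12
$t3=0
$t7=200
$t4=M[200]=-7
$t6=12&(-7)=8
$t6=8+1=9
$t4=(-7)-9=-16
$t7=200+4=204
$t3=0+1=1
cmp $t3, 4  (cmp 1,4)
bne loop: taken
$t4=M[204]=22
$t6=9&22=0
$t6=0+1=1
$t4=22-1=21
$t7=204+4=208
$t3=1+1=2
cmp $t3, 4  (cmp 2,4)
bne loop: taken
$t4=M[208]=3
$t6=1&3=1
$t6=1+1=2
$t4=3-2=1
$t7=208+4=212
$t3=2+1=3
cmp $t3, 4  (cmp 3,4)
bne loop: taken
$t4=M[212]=-8
$t6=2&(-8)=0
$t6=0+1=1
$t4=(-8)-1=-9
$t7=212+4=216
$t3=3+1=4
cmp $t3, 4  (cmp 4,4)
bne loop: not taken
$t6=(-9)|2=-9
sw $t4, (212) → M[212]=-9
halt.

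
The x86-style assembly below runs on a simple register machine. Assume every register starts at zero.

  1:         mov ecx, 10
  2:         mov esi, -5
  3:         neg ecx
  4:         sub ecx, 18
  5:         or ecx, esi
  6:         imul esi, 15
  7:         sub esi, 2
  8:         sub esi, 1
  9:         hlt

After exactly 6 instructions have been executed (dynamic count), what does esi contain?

mov ecx, 10 → ecx=10
mov esi, -5 → esi=-5
neg ecx → ecx=-(10)=-10
sub ecx, 18 → ecx=(-10)-18=-28
or ecx, esi → ecx=(-28)|(-5)=-1
imul esi, 15 → esi=(-5)*15=-75
After step 6: esi = -75.

-75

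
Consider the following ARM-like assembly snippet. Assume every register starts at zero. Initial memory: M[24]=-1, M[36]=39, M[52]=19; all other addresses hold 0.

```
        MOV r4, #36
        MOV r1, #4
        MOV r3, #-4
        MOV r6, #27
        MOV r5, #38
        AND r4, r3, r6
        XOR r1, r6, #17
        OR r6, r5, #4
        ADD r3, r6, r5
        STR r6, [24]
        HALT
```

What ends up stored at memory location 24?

after MOV r4, #36: r4=36
after MOV r1, #4: r1=4
after MOV r3, #-4: r3=-4
after MOV r6, #27: r6=27
after MOV r5, #38: r5=38
after AND r4, r3, r6: r4=(-4)&27=24
after XOR r1, r6, #17: r1=27^17=10
after OR r6, r5, #4: r6=38|4=38
after ADD r3, r6, r5: r3=38+38=76
STR r6, [24] → M[24]=38
halt.

38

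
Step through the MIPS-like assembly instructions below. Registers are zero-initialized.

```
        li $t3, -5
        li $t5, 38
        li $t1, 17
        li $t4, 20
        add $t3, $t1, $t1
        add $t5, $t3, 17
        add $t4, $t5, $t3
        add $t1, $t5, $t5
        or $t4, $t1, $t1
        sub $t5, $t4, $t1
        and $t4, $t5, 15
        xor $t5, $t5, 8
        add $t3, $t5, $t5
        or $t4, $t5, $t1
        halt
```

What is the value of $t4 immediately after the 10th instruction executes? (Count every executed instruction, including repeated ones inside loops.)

102

$t3=-5
$t5=38
$t1=17
$t4=20
$t3=17+17=34
$t5=34+17=51
$t4=51+34=85
$t1=51+51=102
$t4=102|102=102
$t5=102-102=0
After step 10: $t4 = 102.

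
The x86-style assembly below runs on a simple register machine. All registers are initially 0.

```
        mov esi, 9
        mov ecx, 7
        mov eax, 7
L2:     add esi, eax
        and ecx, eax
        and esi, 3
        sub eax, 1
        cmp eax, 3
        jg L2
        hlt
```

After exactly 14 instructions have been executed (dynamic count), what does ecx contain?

after mov esi, 9: esi=9
after mov ecx, 7: ecx=7
after mov eax, 7: eax=7
after add esi, eax: esi=9+7=16
after and ecx, eax: ecx=7&7=7
after and esi, 3: esi=16&3=0
after sub eax, 1: eax=7-1=6
cmp eax, 3  (cmp 6,3)
jg L2: taken
after add esi, eax: esi=0+6=6
after and ecx, eax: ecx=7&6=6
after and esi, 3: esi=6&3=2
after sub eax, 1: eax=6-1=5
cmp eax, 3  (cmp 5,3)
After step 14: ecx = 6.

6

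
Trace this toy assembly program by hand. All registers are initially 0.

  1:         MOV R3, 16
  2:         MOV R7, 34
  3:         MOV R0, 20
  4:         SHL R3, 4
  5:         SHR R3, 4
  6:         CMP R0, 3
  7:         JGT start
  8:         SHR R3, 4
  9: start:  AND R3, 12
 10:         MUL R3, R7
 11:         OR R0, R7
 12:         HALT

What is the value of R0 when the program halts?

MOV R3, 16 → R3=16
MOV R7, 34 → R7=34
MOV R0, 20 → R0=20
SHL R3, 4 → R3=16<<4=256
SHR R3, 4 → R3=256>>4=16
CMP R0, 3  (cmp 20,3)
JGT start: taken
AND R3, 12 → R3=16&12=0
MUL R3, R7 → R3=0*34=0
OR R0, R7 → R0=20|34=54
halt.

54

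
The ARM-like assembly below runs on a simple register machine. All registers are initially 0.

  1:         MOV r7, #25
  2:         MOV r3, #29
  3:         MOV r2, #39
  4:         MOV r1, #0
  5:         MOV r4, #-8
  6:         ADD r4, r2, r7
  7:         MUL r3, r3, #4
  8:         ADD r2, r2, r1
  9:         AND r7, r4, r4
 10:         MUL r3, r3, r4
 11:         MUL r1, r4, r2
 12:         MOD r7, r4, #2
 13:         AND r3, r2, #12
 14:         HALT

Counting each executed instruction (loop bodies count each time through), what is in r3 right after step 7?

r7=25
r3=29
r2=39
r1=0
r4=-8
r4=39+25=64
r3=29*4=116
After step 7: r3 = 116.

116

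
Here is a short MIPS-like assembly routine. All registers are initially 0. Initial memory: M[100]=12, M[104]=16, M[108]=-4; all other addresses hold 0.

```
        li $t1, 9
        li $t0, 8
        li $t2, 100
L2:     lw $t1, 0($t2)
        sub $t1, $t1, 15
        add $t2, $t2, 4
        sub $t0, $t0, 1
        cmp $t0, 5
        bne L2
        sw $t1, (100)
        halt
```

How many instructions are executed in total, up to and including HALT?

23

li $t1, 9 → $t1=9
li $t0, 8 → $t0=8
li $t2, 100 → $t2=100
lw $t1, 0($t2) → $t1=M[100]=12
sub $t1, $t1, 15 → $t1=12-15=-3
add $t2, $t2, 4 → $t2=100+4=104
sub $t0, $t0, 1 → $t0=8-1=7
cmp $t0, 5  (cmp 7,5)
bne L2: taken
lw $t1, 0($t2) → $t1=M[104]=16
sub $t1, $t1, 15 → $t1=16-15=1
add $t2, $t2, 4 → $t2=104+4=108
sub $t0, $t0, 1 → $t0=7-1=6
cmp $t0, 5  (cmp 6,5)
bne L2: taken
lw $t1, 0($t2) → $t1=M[108]=-4
sub $t1, $t1, 15 → $t1=(-4)-15=-19
add $t2, $t2, 4 → $t2=108+4=112
sub $t0, $t0, 1 → $t0=6-1=5
cmp $t0, 5  (cmp 5,5)
bne L2: not taken
sw $t1, (100) → M[100]=-19
halt.
Total executed instructions: 23.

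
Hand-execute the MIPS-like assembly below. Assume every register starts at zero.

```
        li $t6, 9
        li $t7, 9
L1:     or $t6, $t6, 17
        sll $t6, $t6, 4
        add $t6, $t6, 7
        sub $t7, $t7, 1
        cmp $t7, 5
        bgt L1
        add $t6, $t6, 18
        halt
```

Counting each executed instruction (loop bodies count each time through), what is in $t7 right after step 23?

6

li $t6, 9 → $t6=9
li $t7, 9 → $t7=9
or $t6, $t6, 17 → $t6=9|17=25
sll $t6, $t6, 4 → $t6=25<<4=400
add $t6, $t6, 7 → $t6=400+7=407
sub $t7, $t7, 1 → $t7=9-1=8
cmp $t7, 5  (cmp 8,5)
bgt L1: taken
or $t6, $t6, 17 → $t6=407|17=407
sll $t6, $t6, 4 → $t6=407<<4=6512
add $t6, $t6, 7 → $t6=6512+7=6519
sub $t7, $t7, 1 → $t7=8-1=7
cmp $t7, 5  (cmp 7,5)
bgt L1: taken
or $t6, $t6, 17 → $t6=6519|17=6519
sll $t6, $t6, 4 → $t6=6519<<4=104304
add $t6, $t6, 7 → $t6=104304+7=104311
sub $t7, $t7, 1 → $t7=7-1=6
cmp $t7, 5  (cmp 6,5)
bgt L1: taken
or $t6, $t6, 17 → $t6=104311|17=104311
sll $t6, $t6, 4 → $t6=104311<<4=1668976
add $t6, $t6, 7 → $t6=1668976+7=1668983
After step 23: $t7 = 6.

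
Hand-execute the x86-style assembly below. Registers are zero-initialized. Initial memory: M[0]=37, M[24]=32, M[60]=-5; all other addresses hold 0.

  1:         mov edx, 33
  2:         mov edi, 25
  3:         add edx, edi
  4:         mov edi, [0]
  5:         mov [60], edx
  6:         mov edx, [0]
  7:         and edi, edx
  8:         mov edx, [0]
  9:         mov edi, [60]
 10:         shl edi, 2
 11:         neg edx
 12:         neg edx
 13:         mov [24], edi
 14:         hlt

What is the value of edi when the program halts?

232

edx=33
edi=25
edx=33+25=58
edi=M[0]=37
mov [60], edx → M[60]=58
edx=M[0]=37
edi=37&37=37
edx=M[0]=37
edi=M[60]=58
edi=58<<2=232
edx=-(37)=-37
edx=-(-37)=37
mov [24], edi → M[24]=232
halt.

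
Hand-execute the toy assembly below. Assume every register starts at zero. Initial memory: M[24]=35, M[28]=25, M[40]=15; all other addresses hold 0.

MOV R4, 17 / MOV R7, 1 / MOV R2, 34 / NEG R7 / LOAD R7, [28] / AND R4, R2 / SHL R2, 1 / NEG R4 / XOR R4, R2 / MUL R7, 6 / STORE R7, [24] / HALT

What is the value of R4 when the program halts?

68

MOV R4, 17 → R4=17
MOV R7, 1 → R7=1
MOV R2, 34 → R2=34
NEG R7 → R7=-(1)=-1
LOAD R7, [28] → R7=M[28]=25
AND R4, R2 → R4=17&34=0
SHL R2, 1 → R2=34<<1=68
NEG R4 → R4=-(0)=0
XOR R4, R2 → R4=0^68=68
MUL R7, 6 → R7=25*6=150
STORE R7, [24] → M[24]=150
halt.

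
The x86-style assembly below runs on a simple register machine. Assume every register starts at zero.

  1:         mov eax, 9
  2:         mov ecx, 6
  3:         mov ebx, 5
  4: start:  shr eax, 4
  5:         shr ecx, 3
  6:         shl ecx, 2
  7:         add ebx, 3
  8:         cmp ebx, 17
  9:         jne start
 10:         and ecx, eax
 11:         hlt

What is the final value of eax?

0

mov eax, 9 → eax=9
mov ecx, 6 → ecx=6
mov ebx, 5 → ebx=5
shr eax, 4 → eax=9>>4=0
shr ecx, 3 → ecx=6>>3=0
shl ecx, 2 → ecx=0<<2=0
add ebx, 3 → ebx=5+3=8
cmp ebx, 17  (cmp 8,17)
jne start: taken
shr eax, 4 → eax=0>>4=0
shr ecx, 3 → ecx=0>>3=0
shl ecx, 2 → ecx=0<<2=0
add ebx, 3 → ebx=8+3=11
cmp ebx, 17  (cmp 11,17)
jne start: taken
shr eax, 4 → eax=0>>4=0
shr ecx, 3 → ecx=0>>3=0
shl ecx, 2 → ecx=0<<2=0
add ebx, 3 → ebx=11+3=14
cmp ebx, 17  (cmp 14,17)
jne start: taken
shr eax, 4 → eax=0>>4=0
shr ecx, 3 → ecx=0>>3=0
shl ecx, 2 → ecx=0<<2=0
add ebx, 3 → ebx=14+3=17
cmp ebx, 17  (cmp 17,17)
jne start: not taken
and ecx, eax → ecx=0&0=0
halt.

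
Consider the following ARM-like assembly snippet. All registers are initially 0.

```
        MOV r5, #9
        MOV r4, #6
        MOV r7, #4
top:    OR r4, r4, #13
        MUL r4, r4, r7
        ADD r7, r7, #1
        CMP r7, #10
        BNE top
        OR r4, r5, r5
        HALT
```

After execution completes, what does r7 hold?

r5=9
r4=6
r7=4
r4=6|13=15
r4=15*4=60
r7=4+1=5
CMP r7, #10  (cmp 5,10)
BNE top: taken
r4=60|13=61
r4=61*5=305
r7=5+1=6
CMP r7, #10  (cmp 6,10)
BNE top: taken
r4=305|13=317
r4=317*6=1902
r7=6+1=7
CMP r7, #10  (cmp 7,10)
BNE top: taken
r4=1902|13=1903
r4=1903*7=13321
r7=7+1=8
CMP r7, #10  (cmp 8,10)
BNE top: taken
r4=13321|13=13325
r4=13325*8=106600
r7=8+1=9
CMP r7, #10  (cmp 9,10)
BNE top: taken
r4=106600|13=106605
r4=106605*9=959445
r7=9+1=10
CMP r7, #10  (cmp 10,10)
BNE top: not taken
r4=9|9=9
halt.

10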